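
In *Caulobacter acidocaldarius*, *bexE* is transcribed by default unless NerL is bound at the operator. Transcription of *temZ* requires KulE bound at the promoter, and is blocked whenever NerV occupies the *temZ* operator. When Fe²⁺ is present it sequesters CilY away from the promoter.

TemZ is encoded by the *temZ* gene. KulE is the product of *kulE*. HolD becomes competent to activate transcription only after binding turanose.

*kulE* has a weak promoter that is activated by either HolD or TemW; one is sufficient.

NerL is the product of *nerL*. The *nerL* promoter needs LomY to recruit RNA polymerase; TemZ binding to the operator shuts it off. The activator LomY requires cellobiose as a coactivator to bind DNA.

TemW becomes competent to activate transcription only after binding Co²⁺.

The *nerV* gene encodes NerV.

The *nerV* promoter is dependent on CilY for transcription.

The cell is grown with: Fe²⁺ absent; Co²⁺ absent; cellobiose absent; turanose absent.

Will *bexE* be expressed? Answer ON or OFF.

Fe²⁺ is absent, so CilY is active.
No repressor is bound and CilY is active, so *nerV* is transcribed.
So NerV is produced and active.
Turanose is absent, so HolD is inactive.
Co²⁺ is absent, so TemW is inactive.
No activator is available at the *kulE* promoter, so *kulE* is not transcribed.
So KulE is not produced.
With repressor NerV bound, *temZ* is not transcribed.
So TemZ is not produced.
Cellobiose is absent, so LomY is inactive.
Required activator LomY is absent, so *nerL* is not transcribed.
So NerL is not produced.
With no repressor bound, *bexE* is transcribed.

ON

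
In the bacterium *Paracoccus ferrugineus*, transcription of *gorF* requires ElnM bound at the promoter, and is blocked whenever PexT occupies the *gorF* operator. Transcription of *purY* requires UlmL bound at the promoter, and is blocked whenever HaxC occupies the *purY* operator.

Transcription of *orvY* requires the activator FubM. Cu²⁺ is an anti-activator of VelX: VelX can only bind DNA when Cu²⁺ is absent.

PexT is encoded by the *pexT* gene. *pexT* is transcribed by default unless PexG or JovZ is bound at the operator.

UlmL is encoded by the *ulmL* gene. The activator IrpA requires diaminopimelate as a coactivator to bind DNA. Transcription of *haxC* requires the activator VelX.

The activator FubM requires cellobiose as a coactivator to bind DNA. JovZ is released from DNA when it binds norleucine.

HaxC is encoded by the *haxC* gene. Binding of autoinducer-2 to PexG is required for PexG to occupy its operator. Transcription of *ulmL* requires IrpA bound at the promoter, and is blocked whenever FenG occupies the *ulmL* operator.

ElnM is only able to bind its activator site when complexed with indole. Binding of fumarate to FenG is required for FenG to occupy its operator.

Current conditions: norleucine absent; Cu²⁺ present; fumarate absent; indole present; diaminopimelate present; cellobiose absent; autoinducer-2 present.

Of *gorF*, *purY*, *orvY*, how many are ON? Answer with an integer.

Indole is present, so ElnM is active.
Autoinducer-2 is present, so PexG is active.
Norleucine is absent, so JovZ is active.
With repressor PexG bound, *pexT* is not transcribed.
So PexT is not produced.
No repressor is bound and ElnM is active, so *gorF* is transcribed.
→ *gorF* is ON.
Cu²⁺ is present, so VelX is inactive.
Required activator VelX is absent, so *haxC* is not transcribed.
So HaxC is not produced.
Diaminopimelate is present, so IrpA is active.
Fumarate is absent, so FenG is inactive.
No repressor is bound and IrpA is active, so *ulmL* is transcribed.
So UlmL is produced and active.
No repressor is bound and UlmL is active, so *purY* is transcribed.
→ *purY* is ON.
Cellobiose is absent, so FubM is inactive.
Required activator FubM is absent, so *orvY* is not transcribed.
→ *orvY* is OFF.
2 of the 3 genes are transcribed.

2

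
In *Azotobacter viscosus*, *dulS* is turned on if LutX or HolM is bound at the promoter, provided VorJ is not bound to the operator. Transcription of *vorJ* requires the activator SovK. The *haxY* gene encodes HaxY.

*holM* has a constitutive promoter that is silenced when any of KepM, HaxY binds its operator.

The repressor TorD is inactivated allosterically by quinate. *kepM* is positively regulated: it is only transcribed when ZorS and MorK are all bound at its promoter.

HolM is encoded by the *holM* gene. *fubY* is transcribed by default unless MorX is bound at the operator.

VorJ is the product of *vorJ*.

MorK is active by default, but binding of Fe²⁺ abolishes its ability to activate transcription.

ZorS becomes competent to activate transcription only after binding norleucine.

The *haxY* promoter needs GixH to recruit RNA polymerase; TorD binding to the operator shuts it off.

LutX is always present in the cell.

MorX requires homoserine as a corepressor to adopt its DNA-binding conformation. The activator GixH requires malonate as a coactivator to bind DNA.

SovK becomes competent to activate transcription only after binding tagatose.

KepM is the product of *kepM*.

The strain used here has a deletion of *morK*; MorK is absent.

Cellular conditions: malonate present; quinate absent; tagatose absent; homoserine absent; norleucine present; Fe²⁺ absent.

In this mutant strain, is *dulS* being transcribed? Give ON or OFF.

ON

Tagatose is absent, so SovK is inactive.
Required activator SovK is absent, so *vorJ* is not transcribed.
So VorJ is not produced.
LutX is produced constitutively and is active.
Norleucine is present, so ZorS is active.
MorK is non-functional in this strain, so it has no effect.
Required activator MorK is absent, so *kepM* is not transcribed.
So KepM is not produced.
Malonate is present, so GixH is active.
Quinate is absent, so TorD is active.
With repressor TorD bound, *haxY* is not transcribed.
So HaxY is not produced.
With no repressor bound, *holM* is transcribed.
So HolM is produced and active.
Activator LutX is present, so *dulS* is transcribed.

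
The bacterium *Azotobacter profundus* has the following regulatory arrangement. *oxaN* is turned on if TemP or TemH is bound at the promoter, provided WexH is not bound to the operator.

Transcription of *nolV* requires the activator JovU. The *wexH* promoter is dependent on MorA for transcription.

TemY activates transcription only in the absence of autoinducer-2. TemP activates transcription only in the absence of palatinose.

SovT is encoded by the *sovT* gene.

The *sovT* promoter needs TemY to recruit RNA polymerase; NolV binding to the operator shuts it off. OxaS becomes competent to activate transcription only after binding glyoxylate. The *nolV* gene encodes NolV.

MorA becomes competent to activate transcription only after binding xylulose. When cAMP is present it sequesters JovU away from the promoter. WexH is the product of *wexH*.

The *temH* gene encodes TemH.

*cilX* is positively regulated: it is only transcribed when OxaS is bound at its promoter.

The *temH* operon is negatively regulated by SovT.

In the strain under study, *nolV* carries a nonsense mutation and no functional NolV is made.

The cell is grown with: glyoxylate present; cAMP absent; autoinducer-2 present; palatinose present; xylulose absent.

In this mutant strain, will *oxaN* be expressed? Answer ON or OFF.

ON

Palatinose is present, so TemP is inactive.
NolV is non-functional in this strain, so it has no effect.
Autoinducer-2 is present, so TemY is inactive.
Required activator TemY is absent, so *sovT* is not transcribed.
So SovT is not produced.
With no repressor bound, *temH* is transcribed.
So TemH is produced and active.
Xylulose is absent, so MorA is inactive.
Required activator MorA is absent, so *wexH* is not transcribed.
So WexH is not produced.
Activator TemH is present, so *oxaN* is transcribed.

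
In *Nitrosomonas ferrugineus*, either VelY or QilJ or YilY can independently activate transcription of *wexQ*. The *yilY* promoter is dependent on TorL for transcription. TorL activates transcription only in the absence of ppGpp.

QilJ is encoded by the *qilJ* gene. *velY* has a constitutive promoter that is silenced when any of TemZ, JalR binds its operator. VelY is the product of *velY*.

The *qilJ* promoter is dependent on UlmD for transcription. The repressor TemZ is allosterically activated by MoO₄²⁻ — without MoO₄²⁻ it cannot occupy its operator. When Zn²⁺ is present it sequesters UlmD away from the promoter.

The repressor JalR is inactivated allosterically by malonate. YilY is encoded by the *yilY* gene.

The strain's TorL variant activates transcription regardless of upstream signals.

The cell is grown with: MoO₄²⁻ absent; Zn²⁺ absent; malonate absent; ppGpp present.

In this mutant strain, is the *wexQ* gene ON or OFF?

MoO₄²⁻ is absent, so TemZ is inactive.
Malonate is absent, so JalR is active.
With repressor JalR bound, *velY* is not transcribed.
So VelY is not produced.
Zn²⁺ is absent, so UlmD is active.
No repressor is bound and UlmD is active, so *qilJ* is transcribed.
So QilJ is produced and active.
TorL is constitutively active in this strain.
No repressor is bound and TorL is active, so *yilY* is transcribed.
So YilY is produced and active.
Activator QilJ is present, so *wexQ* is transcribed.

ON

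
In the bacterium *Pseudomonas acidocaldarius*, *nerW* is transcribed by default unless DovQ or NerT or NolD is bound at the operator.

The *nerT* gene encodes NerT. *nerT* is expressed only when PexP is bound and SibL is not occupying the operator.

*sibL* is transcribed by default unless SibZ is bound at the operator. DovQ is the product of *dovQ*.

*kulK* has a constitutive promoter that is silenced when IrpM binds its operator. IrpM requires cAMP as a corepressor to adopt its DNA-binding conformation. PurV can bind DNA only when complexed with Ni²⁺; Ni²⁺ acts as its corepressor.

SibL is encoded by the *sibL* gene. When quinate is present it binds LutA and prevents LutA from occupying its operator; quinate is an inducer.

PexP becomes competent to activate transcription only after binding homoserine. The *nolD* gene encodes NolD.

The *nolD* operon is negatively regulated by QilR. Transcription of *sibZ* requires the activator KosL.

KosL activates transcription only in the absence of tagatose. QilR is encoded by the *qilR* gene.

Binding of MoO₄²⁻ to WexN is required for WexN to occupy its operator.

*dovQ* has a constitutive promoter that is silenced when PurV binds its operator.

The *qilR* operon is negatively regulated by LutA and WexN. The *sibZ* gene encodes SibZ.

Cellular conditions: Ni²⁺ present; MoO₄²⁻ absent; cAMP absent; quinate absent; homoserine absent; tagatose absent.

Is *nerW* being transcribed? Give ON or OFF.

OFF

Ni²⁺ is present, so PurV is active.
With repressor PurV bound, *dovQ* is not transcribed.
So DovQ is not produced.
Tagatose is absent, so KosL is active.
No repressor is bound and KosL is active, so *sibZ* is transcribed.
So SibZ is produced and active.
With repressor SibZ bound, *sibL* is not transcribed.
So SibL is not produced.
Homoserine is absent, so PexP is inactive.
Required activator PexP is absent, so *nerT* is not transcribed.
So NerT is not produced.
Quinate is absent, so LutA is active.
MoO₄²⁻ is absent, so WexN is inactive.
With repressor LutA bound, *qilR* is not transcribed.
So QilR is not produced.
With no repressor bound, *nolD* is transcribed.
So NolD is produced and active.
With repressor NolD bound, *nerW* is not transcribed.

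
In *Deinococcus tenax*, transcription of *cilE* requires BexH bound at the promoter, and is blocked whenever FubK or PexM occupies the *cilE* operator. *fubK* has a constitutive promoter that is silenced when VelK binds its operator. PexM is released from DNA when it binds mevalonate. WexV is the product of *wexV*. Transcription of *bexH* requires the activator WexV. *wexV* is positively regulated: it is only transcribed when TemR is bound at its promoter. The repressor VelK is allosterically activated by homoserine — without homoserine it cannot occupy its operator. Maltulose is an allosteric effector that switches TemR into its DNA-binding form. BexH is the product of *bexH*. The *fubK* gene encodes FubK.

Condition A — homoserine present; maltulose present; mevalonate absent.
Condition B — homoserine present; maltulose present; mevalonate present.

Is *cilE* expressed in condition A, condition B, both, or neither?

Condition A:
Homoserine is present, so VelK is active.
With repressor VelK bound, *fubK* is not transcribed.
So FubK is not produced.
Maltulose is present, so TemR is active.
No repressor is bound and TemR is active, so *wexV* is transcribed.
So WexV is produced and active.
No repressor is bound and WexV is active, so *bexH* is transcribed.
So BexH is produced and active.
Mevalonate is absent, so PexM is active.
With repressor PexM bound, *cilE* is not transcribed.
→ *cilE* is OFF in A.
Condition B:
Homoserine is present, so VelK is active.
With repressor VelK bound, *fubK* is not transcribed.
So FubK is not produced.
Maltulose is present, so TemR is active.
No repressor is bound and TemR is active, so *wexV* is transcribed.
So WexV is produced and active.
No repressor is bound and WexV is active, so *bexH* is transcribed.
So BexH is produced and active.
Mevalonate is present, so PexM is inactive.
No repressor is bound and BexH is active, so *cilE* is transcribed.
→ *cilE* is ON in B.

B only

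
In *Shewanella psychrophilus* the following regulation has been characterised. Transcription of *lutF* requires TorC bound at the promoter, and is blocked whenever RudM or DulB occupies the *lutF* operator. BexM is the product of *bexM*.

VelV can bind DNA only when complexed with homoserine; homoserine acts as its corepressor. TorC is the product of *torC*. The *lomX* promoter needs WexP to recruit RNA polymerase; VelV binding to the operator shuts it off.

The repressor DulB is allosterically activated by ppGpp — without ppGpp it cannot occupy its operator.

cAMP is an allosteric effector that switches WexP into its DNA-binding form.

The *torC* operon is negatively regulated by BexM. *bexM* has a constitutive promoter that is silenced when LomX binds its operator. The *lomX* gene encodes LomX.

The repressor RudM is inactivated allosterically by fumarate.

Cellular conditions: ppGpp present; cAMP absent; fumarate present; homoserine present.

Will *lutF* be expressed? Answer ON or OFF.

Homoserine is present, so VelV is active.
cAMP is absent, so WexP is inactive.
With repressor VelV bound, *lomX* is not transcribed.
So LomX is not produced.
With no repressor bound, *bexM* is transcribed.
So BexM is produced and active.
With repressor BexM bound, *torC* is not transcribed.
So TorC is not produced.
Fumarate is present, so RudM is inactive.
ppGpp is present, so DulB is active.
With repressor DulB bound, *lutF* is not transcribed.

OFF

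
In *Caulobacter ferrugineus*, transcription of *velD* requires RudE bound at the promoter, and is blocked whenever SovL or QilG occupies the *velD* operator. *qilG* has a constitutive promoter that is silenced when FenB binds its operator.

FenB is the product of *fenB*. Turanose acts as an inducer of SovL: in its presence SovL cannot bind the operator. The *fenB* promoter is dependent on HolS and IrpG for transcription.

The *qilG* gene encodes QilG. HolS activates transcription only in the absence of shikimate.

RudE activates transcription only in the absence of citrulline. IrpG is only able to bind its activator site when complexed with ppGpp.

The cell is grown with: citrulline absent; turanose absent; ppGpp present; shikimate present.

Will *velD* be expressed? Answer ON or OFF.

Turanose is absent, so SovL is active.
Citrulline is absent, so RudE is active.
Shikimate is present, so HolS is inactive.
ppGpp is present, so IrpG is active.
Required activator HolS is absent, so *fenB* is not transcribed.
So FenB is not produced.
With no repressor bound, *qilG* is transcribed.
So QilG is produced and active.
With repressor SovL bound, *velD* is not transcribed.

OFF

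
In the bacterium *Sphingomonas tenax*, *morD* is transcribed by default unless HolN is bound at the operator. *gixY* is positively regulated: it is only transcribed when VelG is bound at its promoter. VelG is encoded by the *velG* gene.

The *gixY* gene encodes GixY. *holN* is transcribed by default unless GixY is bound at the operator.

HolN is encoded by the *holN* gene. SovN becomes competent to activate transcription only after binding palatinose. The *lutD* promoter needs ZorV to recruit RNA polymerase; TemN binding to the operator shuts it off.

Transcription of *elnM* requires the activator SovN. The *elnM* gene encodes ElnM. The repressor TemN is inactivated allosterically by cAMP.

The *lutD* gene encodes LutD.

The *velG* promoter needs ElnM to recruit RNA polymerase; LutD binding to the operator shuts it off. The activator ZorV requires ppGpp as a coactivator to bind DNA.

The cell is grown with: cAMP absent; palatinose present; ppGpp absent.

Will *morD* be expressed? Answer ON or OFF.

ON

Palatinose is present, so SovN is active.
No repressor is bound and SovN is active, so *elnM* is transcribed.
So ElnM is produced and active.
cAMP is absent, so TemN is active.
ppGpp is absent, so ZorV is inactive.
With repressor TemN bound, *lutD* is not transcribed.
So LutD is not produced.
No repressor is bound and ElnM is active, so *velG* is transcribed.
So VelG is produced and active.
No repressor is bound and VelG is active, so *gixY* is transcribed.
So GixY is produced and active.
With repressor GixY bound, *holN* is not transcribed.
So HolN is not produced.
With no repressor bound, *morD* is transcribed.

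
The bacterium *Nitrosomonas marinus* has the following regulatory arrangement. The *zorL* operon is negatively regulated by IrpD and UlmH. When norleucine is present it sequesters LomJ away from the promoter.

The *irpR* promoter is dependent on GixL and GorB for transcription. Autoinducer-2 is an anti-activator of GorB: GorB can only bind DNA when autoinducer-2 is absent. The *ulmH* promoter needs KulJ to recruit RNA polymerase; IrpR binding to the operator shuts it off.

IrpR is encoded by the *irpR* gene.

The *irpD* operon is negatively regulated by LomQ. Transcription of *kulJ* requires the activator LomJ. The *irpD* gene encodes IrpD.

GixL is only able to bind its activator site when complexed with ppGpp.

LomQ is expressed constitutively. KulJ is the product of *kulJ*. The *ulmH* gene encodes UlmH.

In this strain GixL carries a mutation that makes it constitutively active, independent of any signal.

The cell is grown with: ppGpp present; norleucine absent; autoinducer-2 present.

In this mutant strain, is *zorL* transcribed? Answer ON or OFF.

OFF

LomQ is produced constitutively and is active.
With repressor LomQ bound, *irpD* is not transcribed.
So IrpD is not produced.
Norleucine is absent, so LomJ is active.
No repressor is bound and LomJ is active, so *kulJ* is transcribed.
So KulJ is produced and active.
GixL is constitutively active in this strain.
Autoinducer-2 is present, so GorB is inactive.
Required activator GorB is absent, so *irpR* is not transcribed.
So IrpR is not produced.
No repressor is bound and KulJ is active, so *ulmH* is transcribed.
So UlmH is produced and active.
With repressor UlmH bound, *zorL* is not transcribed.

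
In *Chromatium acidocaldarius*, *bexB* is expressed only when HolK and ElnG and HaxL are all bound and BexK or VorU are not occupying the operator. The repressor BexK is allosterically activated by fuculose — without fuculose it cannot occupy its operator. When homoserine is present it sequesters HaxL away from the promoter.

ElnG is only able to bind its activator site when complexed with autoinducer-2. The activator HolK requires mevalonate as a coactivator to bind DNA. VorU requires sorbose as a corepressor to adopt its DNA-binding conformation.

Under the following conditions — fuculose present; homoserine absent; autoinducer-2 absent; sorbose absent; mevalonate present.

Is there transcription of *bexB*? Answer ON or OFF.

OFF

Mevalonate is present, so HolK is active.
Fuculose is present, so BexK is active.
Sorbose is absent, so VorU is inactive.
Autoinducer-2 is absent, so ElnG is inactive.
Homoserine is absent, so HaxL is active.
With repressor BexK bound, *bexB* is not transcribed.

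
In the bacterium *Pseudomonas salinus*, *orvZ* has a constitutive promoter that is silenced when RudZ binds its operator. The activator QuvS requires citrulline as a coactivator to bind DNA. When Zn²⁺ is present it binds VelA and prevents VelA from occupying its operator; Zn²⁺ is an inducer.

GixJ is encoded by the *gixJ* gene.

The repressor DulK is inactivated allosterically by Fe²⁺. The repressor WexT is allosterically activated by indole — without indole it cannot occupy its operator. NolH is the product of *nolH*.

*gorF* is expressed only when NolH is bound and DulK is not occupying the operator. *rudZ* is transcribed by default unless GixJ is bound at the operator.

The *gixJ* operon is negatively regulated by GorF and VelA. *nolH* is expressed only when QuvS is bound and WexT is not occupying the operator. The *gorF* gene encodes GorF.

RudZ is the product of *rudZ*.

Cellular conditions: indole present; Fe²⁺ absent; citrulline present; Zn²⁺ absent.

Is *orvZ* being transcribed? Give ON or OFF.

Indole is present, so WexT is active.
Citrulline is present, so QuvS is active.
With repressor WexT bound, *nolH* is not transcribed.
So NolH is not produced.
Fe²⁺ is absent, so DulK is active.
With repressor DulK bound, *gorF* is not transcribed.
So GorF is not produced.
Zn²⁺ is absent, so VelA is active.
With repressor VelA bound, *gixJ* is not transcribed.
So GixJ is not produced.
With no repressor bound, *rudZ* is transcribed.
So RudZ is produced and active.
With repressor RudZ bound, *orvZ* is not transcribed.

OFF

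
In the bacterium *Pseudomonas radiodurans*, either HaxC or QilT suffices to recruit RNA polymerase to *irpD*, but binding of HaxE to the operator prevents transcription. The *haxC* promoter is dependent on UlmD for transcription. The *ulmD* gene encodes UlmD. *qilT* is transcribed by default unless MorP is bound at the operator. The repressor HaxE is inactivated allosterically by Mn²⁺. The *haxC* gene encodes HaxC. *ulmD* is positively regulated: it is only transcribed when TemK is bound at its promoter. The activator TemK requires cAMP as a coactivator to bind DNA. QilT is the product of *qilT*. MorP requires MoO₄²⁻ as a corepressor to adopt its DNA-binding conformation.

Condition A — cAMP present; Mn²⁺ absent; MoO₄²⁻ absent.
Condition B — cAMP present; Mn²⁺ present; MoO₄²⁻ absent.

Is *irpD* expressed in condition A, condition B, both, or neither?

Condition A:
cAMP is present, so TemK is active.
No repressor is bound and TemK is active, so *ulmD* is transcribed.
So UlmD is produced and active.
No repressor is bound and UlmD is active, so *haxC* is transcribed.
So HaxC is produced and active.
Mn²⁺ is absent, so HaxE is active.
MoO₄²⁻ is absent, so MorP is inactive.
With no repressor bound, *qilT* is transcribed.
So QilT is produced and active.
With repressor HaxE bound, *irpD* is not transcribed.
→ *irpD* is OFF in A.
Condition B:
cAMP is present, so TemK is active.
No repressor is bound and TemK is active, so *ulmD* is transcribed.
So UlmD is produced and active.
No repressor is bound and UlmD is active, so *haxC* is transcribed.
So HaxC is produced and active.
Mn²⁺ is present, so HaxE is inactive.
MoO₄²⁻ is absent, so MorP is inactive.
With no repressor bound, *qilT* is transcribed.
So QilT is produced and active.
Activator HaxC is present, so *irpD* is transcribed.
→ *irpD* is ON in B.

B only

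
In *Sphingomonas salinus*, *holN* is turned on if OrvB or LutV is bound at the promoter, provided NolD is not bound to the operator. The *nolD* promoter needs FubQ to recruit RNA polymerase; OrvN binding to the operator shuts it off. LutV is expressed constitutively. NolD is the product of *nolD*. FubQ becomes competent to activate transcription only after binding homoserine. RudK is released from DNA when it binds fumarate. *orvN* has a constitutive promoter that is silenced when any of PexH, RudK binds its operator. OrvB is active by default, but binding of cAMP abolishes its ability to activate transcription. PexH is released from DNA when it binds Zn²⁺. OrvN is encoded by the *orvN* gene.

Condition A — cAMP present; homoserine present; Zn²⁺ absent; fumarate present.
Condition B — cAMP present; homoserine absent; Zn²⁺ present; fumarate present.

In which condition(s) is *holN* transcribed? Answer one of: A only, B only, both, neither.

Condition A:
cAMP is present, so OrvB is inactive.
LutV is produced constitutively and is active.
Homoserine is present, so FubQ is active.
Zn²⁺ is absent, so PexH is active.
Fumarate is present, so RudK is inactive.
With repressor PexH bound, *orvN* is not transcribed.
So OrvN is not produced.
No repressor is bound and FubQ is active, so *nolD* is transcribed.
So NolD is produced and active.
With repressor NolD bound, *holN* is not transcribed.
→ *holN* is OFF in A.
Condition B:
cAMP is present, so OrvB is inactive.
LutV is produced constitutively and is active.
Homoserine is absent, so FubQ is inactive.
Zn²⁺ is present, so PexH is inactive.
Fumarate is present, so RudK is inactive.
With no repressor bound, *orvN* is transcribed.
So OrvN is produced and active.
With repressor OrvN bound, *nolD* is not transcribed.
So NolD is not produced.
Activator LutV is present, so *holN* is transcribed.
→ *holN* is ON in B.

B only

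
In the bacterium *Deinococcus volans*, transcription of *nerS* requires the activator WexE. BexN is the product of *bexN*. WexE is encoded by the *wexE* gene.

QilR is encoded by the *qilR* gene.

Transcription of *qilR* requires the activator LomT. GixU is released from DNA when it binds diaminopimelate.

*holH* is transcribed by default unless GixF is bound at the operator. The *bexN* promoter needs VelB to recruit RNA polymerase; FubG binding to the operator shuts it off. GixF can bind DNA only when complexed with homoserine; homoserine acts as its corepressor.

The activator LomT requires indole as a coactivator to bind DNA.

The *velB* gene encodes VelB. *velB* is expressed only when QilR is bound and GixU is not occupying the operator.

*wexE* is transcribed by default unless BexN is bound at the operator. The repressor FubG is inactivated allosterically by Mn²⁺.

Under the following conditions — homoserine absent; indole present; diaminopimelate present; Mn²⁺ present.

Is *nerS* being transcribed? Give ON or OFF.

Indole is present, so LomT is active.
No repressor is bound and LomT is active, so *qilR* is transcribed.
So QilR is produced and active.
Diaminopimelate is present, so GixU is inactive.
No repressor is bound and QilR is active, so *velB* is transcribed.
So VelB is produced and active.
Mn²⁺ is present, so FubG is inactive.
No repressor is bound and VelB is active, so *bexN* is transcribed.
So BexN is produced and active.
With repressor BexN bound, *wexE* is not transcribed.
So WexE is not produced.
Required activator WexE is absent, so *nerS* is not transcribed.

OFF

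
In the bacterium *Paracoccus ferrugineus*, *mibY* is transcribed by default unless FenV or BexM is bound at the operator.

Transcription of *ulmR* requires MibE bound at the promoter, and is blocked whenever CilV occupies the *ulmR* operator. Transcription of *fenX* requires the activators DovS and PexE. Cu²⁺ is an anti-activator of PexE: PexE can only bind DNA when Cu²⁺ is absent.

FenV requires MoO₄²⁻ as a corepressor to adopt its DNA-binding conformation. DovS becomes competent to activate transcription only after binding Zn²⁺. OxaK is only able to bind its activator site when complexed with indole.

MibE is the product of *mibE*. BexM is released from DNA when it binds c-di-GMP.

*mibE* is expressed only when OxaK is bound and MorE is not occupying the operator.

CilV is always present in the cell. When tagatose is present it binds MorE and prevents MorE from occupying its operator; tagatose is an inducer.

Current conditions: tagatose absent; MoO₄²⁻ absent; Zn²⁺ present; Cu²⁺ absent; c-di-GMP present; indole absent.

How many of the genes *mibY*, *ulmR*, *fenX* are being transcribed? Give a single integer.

MoO₄²⁻ is absent, so FenV is inactive.
c-di-GMP is present, so BexM is inactive.
With no repressor bound, *mibY* is transcribed.
→ *mibY* is ON.
Indole is absent, so OxaK is inactive.
Tagatose is absent, so MorE is active.
With repressor MorE bound, *mibE* is not transcribed.
So MibE is not produced.
CilV is produced constitutively and is active.
With repressor CilV bound, *ulmR* is not transcribed.
→ *ulmR* is OFF.
Zn²⁺ is present, so DovS is active.
Cu²⁺ is absent, so PexE is active.
No repressor is bound and DovS and PexE are active, so *fenX* is transcribed.
→ *fenX* is ON.
2 of the 3 genes are transcribed.

2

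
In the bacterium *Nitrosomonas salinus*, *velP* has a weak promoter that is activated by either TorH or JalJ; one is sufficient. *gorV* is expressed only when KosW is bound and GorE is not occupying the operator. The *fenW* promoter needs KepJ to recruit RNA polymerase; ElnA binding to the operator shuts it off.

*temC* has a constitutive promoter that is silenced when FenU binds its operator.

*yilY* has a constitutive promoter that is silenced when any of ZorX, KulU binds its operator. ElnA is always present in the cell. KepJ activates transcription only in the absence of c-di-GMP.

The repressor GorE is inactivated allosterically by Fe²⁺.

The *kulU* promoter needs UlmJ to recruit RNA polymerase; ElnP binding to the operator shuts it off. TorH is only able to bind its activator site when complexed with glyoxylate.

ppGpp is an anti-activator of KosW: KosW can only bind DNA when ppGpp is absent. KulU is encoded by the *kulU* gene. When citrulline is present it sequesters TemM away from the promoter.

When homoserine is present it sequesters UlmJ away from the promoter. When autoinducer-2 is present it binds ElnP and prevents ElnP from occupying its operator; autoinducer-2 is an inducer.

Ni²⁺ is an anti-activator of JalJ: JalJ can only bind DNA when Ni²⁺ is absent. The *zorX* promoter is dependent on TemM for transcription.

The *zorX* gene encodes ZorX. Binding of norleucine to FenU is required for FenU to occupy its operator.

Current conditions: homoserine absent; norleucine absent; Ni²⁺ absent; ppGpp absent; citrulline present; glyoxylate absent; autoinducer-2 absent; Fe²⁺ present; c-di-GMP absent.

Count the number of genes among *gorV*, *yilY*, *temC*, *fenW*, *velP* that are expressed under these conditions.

ppGpp is absent, so KosW is active.
Fe²⁺ is present, so GorE is inactive.
No repressor is bound and KosW is active, so *gorV* is transcribed.
→ *gorV* is ON.
Citrulline is present, so TemM is inactive.
Required activator TemM is absent, so *zorX* is not transcribed.
So ZorX is not produced.
Autoinducer-2 is absent, so ElnP is active.
Homoserine is absent, so UlmJ is active.
With repressor ElnP bound, *kulU* is not transcribed.
So KulU is not produced.
With no repressor bound, *yilY* is transcribed.
→ *yilY* is ON.
Norleucine is absent, so FenU is inactive.
With no repressor bound, *temC* is transcribed.
→ *temC* is ON.
c-di-GMP is absent, so KepJ is active.
ElnA is produced constitutively and is active.
With repressor ElnA bound, *fenW* is not transcribed.
→ *fenW* is OFF.
Glyoxylate is absent, so TorH is inactive.
Ni²⁺ is absent, so JalJ is active.
Activator JalJ is present, so *velP* is transcribed.
→ *velP* is ON.
4 of the 5 genes are transcribed.

4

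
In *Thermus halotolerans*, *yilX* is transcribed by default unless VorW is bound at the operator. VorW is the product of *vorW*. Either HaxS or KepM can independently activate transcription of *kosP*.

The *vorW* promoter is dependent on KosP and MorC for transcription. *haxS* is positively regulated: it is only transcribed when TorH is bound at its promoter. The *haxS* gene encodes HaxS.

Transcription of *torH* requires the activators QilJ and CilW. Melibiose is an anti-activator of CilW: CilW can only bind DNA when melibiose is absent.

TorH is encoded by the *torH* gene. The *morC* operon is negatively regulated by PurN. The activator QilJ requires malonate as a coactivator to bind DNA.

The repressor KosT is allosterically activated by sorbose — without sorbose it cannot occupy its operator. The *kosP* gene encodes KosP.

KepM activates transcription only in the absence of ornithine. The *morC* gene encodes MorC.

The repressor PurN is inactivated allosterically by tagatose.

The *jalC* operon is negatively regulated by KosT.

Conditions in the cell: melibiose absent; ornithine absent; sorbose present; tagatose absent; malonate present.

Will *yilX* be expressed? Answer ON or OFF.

ON

Malonate is present, so QilJ is active.
Melibiose is absent, so CilW is active.
No repressor is bound and QilJ and CilW are active, so *torH* is transcribed.
So TorH is produced and active.
No repressor is bound and TorH is active, so *haxS* is transcribed.
So HaxS is produced and active.
Ornithine is absent, so KepM is active.
Activator HaxS is present, so *kosP* is transcribed.
So KosP is produced and active.
Tagatose is absent, so PurN is active.
With repressor PurN bound, *morC* is not transcribed.
So MorC is not produced.
Required activator MorC is absent, so *vorW* is not transcribed.
So VorW is not produced.
With no repressor bound, *yilX* is transcribed.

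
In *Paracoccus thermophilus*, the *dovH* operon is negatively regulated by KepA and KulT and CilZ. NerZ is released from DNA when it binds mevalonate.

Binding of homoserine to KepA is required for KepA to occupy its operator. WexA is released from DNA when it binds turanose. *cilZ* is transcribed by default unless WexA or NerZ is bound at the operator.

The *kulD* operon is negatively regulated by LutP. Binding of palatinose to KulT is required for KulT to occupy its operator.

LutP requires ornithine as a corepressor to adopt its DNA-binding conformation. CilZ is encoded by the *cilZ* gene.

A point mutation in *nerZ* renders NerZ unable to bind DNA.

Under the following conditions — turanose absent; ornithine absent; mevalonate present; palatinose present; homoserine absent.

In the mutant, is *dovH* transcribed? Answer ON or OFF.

Homoserine is absent, so KepA is inactive.
Palatinose is present, so KulT is active.
Turanose is absent, so WexA is active.
NerZ is non-functional in this strain, so it has no effect.
With repressor WexA bound, *cilZ* is not transcribed.
So CilZ is not produced.
With repressor KulT bound, *dovH* is not transcribed.

OFF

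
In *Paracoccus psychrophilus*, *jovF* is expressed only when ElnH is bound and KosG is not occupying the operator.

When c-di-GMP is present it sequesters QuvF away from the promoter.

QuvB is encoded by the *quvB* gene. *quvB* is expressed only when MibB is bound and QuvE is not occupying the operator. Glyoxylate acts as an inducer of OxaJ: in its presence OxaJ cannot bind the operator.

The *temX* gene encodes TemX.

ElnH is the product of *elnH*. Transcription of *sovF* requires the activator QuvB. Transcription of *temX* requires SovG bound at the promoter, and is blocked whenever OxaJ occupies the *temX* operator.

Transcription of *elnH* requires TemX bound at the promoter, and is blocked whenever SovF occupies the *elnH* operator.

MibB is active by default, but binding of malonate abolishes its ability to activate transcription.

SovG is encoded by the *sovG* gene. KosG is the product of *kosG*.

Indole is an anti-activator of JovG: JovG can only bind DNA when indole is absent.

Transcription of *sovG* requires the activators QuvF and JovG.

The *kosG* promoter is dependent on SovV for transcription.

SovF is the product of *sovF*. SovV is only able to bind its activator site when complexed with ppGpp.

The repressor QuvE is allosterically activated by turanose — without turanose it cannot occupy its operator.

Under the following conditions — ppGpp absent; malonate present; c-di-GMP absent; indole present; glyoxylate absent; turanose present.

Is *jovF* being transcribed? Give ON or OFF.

ppGpp is absent, so SovV is inactive.
Required activator SovV is absent, so *kosG* is not transcribed.
So KosG is not produced.
Glyoxylate is absent, so OxaJ is active.
c-di-GMP is absent, so QuvF is active.
Indole is present, so JovG is inactive.
Required activator JovG is absent, so *sovG* is not transcribed.
So SovG is not produced.
With repressor OxaJ bound, *temX* is not transcribed.
So TemX is not produced.
Turanose is present, so QuvE is active.
Malonate is present, so MibB is inactive.
With repressor QuvE bound, *quvB* is not transcribed.
So QuvB is not produced.
Required activator QuvB is absent, so *sovF* is not transcribed.
So SovF is not produced.
Required activator TemX is absent, so *elnH* is not transcribed.
So ElnH is not produced.
Required activator ElnH is absent, so *jovF* is not transcribed.

OFF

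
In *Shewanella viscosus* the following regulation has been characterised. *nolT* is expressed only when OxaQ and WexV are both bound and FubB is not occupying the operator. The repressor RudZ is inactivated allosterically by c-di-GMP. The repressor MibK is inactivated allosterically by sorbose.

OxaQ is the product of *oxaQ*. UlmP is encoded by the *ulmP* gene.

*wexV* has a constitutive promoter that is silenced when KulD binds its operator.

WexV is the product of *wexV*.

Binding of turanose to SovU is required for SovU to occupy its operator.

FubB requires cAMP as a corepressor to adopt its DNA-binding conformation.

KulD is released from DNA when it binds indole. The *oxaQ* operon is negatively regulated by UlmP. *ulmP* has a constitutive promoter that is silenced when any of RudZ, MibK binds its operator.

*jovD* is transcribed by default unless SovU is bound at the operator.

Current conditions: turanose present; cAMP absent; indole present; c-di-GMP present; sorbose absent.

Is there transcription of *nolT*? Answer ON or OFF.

ON

cAMP is absent, so FubB is inactive.
c-di-GMP is present, so RudZ is inactive.
Sorbose is absent, so MibK is active.
With repressor MibK bound, *ulmP* is not transcribed.
So UlmP is not produced.
With no repressor bound, *oxaQ* is transcribed.
So OxaQ is produced and active.
Indole is present, so KulD is inactive.
With no repressor bound, *wexV* is transcribed.
So WexV is produced and active.
No repressor is bound and OxaQ and WexV are active, so *nolT* is transcribed.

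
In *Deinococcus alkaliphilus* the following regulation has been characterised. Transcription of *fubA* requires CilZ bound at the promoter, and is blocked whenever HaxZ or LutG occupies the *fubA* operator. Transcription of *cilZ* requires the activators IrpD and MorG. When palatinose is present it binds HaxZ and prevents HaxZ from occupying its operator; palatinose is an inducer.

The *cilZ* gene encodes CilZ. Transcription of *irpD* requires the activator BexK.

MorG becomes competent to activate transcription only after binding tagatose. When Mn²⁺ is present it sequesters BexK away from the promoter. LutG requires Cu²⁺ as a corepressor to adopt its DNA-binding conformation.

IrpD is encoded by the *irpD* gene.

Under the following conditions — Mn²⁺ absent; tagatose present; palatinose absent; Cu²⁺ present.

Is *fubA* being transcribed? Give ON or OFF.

OFF

Palatinose is absent, so HaxZ is active.
Mn²⁺ is absent, so BexK is active.
No repressor is bound and BexK is active, so *irpD* is transcribed.
So IrpD is produced and active.
Tagatose is present, so MorG is active.
No repressor is bound and IrpD and MorG are active, so *cilZ* is transcribed.
So CilZ is produced and active.
Cu²⁺ is present, so LutG is active.
With repressor HaxZ bound, *fubA* is not transcribed.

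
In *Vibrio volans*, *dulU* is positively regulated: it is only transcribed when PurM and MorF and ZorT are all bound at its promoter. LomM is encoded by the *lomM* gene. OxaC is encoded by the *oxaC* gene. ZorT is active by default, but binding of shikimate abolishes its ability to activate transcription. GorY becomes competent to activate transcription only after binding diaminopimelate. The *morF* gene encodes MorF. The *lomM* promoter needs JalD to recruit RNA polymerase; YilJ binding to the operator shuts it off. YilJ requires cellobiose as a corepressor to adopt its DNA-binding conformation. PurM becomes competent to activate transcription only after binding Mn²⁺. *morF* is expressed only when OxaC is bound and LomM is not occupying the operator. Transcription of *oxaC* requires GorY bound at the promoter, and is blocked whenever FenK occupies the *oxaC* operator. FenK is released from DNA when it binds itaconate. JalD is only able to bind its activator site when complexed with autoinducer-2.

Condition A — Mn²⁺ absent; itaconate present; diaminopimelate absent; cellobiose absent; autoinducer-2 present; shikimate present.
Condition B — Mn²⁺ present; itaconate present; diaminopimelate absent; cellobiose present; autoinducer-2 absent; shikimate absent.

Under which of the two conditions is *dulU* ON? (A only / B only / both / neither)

Condition A:
Mn²⁺ is absent, so PurM is inactive.
Itaconate is present, so FenK is inactive.
Diaminopimelate is absent, so GorY is inactive.
Required activator GorY is absent, so *oxaC* is not transcribed.
So OxaC is not produced.
Cellobiose is absent, so YilJ is inactive.
Autoinducer-2 is present, so JalD is active.
No repressor is bound and JalD is active, so *lomM* is transcribed.
So LomM is produced and active.
With repressor LomM bound, *morF* is not transcribed.
So MorF is not produced.
Shikimate is present, so ZorT is inactive.
Required activator PurM is absent, so *dulU* is not transcribed.
→ *dulU* is OFF in A.
Condition B:
Mn²⁺ is present, so PurM is active.
Itaconate is present, so FenK is inactive.
Diaminopimelate is absent, so GorY is inactive.
Required activator GorY is absent, so *oxaC* is not transcribed.
So OxaC is not produced.
Cellobiose is present, so YilJ is active.
Autoinducer-2 is absent, so JalD is inactive.
With repressor YilJ bound, *lomM* is not transcribed.
So LomM is not produced.
Required activator OxaC is absent, so *morF* is not transcribed.
So MorF is not produced.
Shikimate is absent, so ZorT is active.
Required activator MorF is absent, so *dulU* is not transcribed.
→ *dulU* is OFF in B.

neither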